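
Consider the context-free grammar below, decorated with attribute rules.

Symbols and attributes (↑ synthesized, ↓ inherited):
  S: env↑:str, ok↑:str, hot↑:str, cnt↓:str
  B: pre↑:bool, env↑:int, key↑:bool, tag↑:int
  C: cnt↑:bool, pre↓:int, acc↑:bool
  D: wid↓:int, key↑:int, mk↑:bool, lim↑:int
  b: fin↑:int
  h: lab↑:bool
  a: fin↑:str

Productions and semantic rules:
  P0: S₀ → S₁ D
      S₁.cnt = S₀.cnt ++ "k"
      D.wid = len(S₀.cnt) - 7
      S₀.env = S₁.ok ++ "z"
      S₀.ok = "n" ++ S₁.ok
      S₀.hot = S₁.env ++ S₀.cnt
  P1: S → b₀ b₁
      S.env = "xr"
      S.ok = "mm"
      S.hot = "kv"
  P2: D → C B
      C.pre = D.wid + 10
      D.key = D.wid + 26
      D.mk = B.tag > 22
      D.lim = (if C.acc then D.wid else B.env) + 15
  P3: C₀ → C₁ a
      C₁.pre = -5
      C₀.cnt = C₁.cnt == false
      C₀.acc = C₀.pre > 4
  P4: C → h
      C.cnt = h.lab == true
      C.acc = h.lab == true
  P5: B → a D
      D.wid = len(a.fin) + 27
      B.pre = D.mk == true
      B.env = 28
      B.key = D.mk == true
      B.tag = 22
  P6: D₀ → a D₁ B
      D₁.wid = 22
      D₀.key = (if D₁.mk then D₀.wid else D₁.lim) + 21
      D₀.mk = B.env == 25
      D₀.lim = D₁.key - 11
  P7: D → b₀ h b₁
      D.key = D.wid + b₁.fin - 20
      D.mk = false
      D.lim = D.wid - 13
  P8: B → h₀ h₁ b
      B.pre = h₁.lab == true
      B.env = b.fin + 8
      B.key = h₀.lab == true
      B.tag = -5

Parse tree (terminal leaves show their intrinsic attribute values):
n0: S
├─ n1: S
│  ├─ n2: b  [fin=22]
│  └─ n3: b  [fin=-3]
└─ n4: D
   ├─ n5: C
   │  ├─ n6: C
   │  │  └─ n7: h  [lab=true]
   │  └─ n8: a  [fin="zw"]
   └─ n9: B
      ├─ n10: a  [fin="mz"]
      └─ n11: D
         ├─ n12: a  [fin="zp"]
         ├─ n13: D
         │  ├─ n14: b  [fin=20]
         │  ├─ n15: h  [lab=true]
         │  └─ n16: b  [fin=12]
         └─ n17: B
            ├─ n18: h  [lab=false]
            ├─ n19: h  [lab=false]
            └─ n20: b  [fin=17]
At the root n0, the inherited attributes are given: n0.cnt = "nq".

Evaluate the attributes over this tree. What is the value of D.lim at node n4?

10

1. n0.cnt = "nq"  [given at root]
2. n1.cnt = "nqk"  [S₀.cnt ++ "k"]
3. n2.fin = 22  [terminal]
4. n3.fin = -3  [terminal]
5. n1.env = "xr"  ["xr"]
6. n1.ok = "mm"  ["mm"]
7. n1.hot = "kv"  ["kv"]
8. n4.wid = -5  [len(S₀.cnt) - 7]
9. n5.pre = 5  [D.wid + 10]
10. n6.pre = -5  [-5]
11. n7.lab = true  [terminal]
12. n6.cnt = true  [h.lab == true]
13. n6.acc = true  [h.lab == true]
14. n8.fin = "zw"  [terminal]
15. n5.cnt = false  [C₁.cnt == false]
16. n5.acc = true  [C₀.pre > 4]
17. n10.fin = "mz"  [terminal]
18. n11.wid = 29  [len(a.fin) + 27]
19. n12.fin = "zp"  [terminal]
20. n13.wid = 22  [22]
21. n14.fin = 20  [terminal]
22. n15.lab = true  [terminal]
23. n16.fin = 12  [terminal]
24. n13.key = 14  [D.wid + b₁.fin - 20]
25. n13.mk = false  [false]
26. n13.lim = 9  [D.wid - 13]
27. n18.lab = false  [terminal]
28. n19.lab = false  [terminal]
29. n20.fin = 17  [terminal]
30. n17.pre = false  [h₁.lab == true]
31. n17.env = 25  [b.fin + 8]
32. n17.key = false  [h₀.lab == true]
33. n17.tag = -5  [-5]
34. n11.key = 30  [(if D₁.mk then D₀.wid else D₁.lim) + 21]
35. n11.mk = true  [B.env == 25]
36. n11.lim = 3  [D₁.key - 11]
37. n9.pre = true  [D.mk == true]
38. n9.env = 28  [28]
39. n9.key = true  [D.mk == true]
40. n9.tag = 22  [22]
41. n4.key = 21  [D.wid + 26]
42. n4.mk = false  [B.tag > 22]
43. n4.lim = 10  [(if C.acc then D.wid else B.env) + 15]
44. n0.env = "mmz"  [S₁.ok ++ "z"]
45. n0.ok = "nmm"  ["n" ++ S₁.ok]
46. n0.hot = "xrnq"  [S₁.env ++ S₀.cnt]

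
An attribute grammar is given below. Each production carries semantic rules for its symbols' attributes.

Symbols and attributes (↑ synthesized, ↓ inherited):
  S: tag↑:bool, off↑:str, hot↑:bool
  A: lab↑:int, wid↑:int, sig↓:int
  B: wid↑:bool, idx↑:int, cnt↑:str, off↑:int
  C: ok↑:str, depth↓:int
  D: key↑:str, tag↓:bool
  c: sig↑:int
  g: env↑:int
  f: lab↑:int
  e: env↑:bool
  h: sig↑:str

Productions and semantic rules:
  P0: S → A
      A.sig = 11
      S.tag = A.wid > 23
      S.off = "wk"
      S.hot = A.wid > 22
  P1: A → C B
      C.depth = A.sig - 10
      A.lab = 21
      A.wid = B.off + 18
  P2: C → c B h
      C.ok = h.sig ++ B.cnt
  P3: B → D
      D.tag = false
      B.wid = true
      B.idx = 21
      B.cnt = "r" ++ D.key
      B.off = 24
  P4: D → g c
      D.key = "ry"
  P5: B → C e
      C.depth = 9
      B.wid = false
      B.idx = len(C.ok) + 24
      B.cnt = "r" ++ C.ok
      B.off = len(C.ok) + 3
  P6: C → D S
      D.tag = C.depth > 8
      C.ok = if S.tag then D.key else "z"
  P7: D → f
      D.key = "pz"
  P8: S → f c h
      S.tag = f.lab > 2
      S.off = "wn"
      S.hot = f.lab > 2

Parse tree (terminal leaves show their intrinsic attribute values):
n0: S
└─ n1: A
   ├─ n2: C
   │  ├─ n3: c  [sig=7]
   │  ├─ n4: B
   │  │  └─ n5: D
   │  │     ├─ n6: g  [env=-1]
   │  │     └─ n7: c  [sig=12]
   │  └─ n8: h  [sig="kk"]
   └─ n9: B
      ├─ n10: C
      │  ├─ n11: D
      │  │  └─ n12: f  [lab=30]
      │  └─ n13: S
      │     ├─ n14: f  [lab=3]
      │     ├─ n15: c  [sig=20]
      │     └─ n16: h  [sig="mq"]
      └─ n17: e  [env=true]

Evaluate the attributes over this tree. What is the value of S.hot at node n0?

true

1. n1.sig = 11  [11]
2. n2.depth = 1  [A.sig - 10]
3. n3.sig = 7  [terminal]
4. n5.tag = false  [false]
5. n6.env = -1  [terminal]
6. n7.sig = 12  [terminal]
7. n5.key = "ry"  ["ry"]
8. n4.wid = true  [true]
9. n4.idx = 21  [21]
10. n4.cnt = "rry"  ["r" ++ D.key]
11. n4.off = 24  [24]
12. n8.sig = "kk"  [terminal]
13. n2.ok = "kkrry"  [h.sig ++ B.cnt]
14. n10.depth = 9  [9]
15. n11.tag = true  [C.depth > 8]
16. n12.lab = 30  [terminal]
17. n11.key = "pz"  ["pz"]
18. n14.lab = 3  [terminal]
19. n15.sig = 20  [terminal]
20. n16.sig = "mq"  [terminal]
21. n13.tag = true  [f.lab > 2]
22. n13.off = "wn"  ["wn"]
23. n13.hot = true  [f.lab > 2]
24. n10.ok = "pz"  [if S.tag then D.key else "z"]
25. n17.env = true  [terminal]
26. n9.wid = false  [false]
27. n9.idx = 26  [len(C.ok) + 24]
28. n9.cnt = "rpz"  ["r" ++ C.ok]
29. n9.off = 5  [len(C.ok) + 3]
30. n1.lab = 21  [21]
31. n1.wid = 23  [B.off + 18]
32. n0.tag = false  [A.wid > 23]
33. n0.off = "wk"  ["wk"]
34. n0.hot = true  [A.wid > 22]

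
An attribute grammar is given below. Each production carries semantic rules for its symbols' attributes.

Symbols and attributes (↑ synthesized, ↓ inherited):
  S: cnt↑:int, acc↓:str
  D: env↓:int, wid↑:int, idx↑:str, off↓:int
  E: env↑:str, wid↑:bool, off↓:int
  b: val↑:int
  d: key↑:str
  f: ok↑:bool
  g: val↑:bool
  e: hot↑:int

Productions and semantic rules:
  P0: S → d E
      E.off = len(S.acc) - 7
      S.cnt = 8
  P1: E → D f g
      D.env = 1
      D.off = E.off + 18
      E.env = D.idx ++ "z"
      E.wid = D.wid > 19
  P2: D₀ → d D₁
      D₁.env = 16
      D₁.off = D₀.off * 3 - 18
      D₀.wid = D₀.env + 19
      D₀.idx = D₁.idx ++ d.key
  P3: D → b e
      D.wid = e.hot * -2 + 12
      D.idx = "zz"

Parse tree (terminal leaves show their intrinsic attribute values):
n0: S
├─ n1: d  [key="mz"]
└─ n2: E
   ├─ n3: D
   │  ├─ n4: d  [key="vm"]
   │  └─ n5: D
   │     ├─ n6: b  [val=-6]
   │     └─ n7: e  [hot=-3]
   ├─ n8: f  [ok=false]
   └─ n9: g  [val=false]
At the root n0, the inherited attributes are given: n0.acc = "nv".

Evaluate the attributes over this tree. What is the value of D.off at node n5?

21

1. n0.acc = "nv"  [given at root]
2. n1.key = "mz"  [terminal]
3. n2.off = -5  [len(S.acc) - 7]
4. n3.env = 1  [1]
5. n3.off = 13  [E.off + 18]
6. n4.key = "vm"  [terminal]
7. n5.env = 16  [16]
8. n5.off = 21  [D₀.off * 3 - 18]
9. n6.val = -6  [terminal]
10. n7.hot = -3  [terminal]
11. n5.wid = 18  [e.hot * -2 + 12]
12. n5.idx = "zz"  ["zz"]
13. n3.wid = 20  [D₀.env + 19]
14. n3.idx = "zzvm"  [D₁.idx ++ d.key]
15. n8.ok = false  [terminal]
16. n9.val = false  [terminal]
17. n2.env = "zzvmz"  [D.idx ++ "z"]
18. n2.wid = true  [D.wid > 19]
19. n0.cnt = 8  [8]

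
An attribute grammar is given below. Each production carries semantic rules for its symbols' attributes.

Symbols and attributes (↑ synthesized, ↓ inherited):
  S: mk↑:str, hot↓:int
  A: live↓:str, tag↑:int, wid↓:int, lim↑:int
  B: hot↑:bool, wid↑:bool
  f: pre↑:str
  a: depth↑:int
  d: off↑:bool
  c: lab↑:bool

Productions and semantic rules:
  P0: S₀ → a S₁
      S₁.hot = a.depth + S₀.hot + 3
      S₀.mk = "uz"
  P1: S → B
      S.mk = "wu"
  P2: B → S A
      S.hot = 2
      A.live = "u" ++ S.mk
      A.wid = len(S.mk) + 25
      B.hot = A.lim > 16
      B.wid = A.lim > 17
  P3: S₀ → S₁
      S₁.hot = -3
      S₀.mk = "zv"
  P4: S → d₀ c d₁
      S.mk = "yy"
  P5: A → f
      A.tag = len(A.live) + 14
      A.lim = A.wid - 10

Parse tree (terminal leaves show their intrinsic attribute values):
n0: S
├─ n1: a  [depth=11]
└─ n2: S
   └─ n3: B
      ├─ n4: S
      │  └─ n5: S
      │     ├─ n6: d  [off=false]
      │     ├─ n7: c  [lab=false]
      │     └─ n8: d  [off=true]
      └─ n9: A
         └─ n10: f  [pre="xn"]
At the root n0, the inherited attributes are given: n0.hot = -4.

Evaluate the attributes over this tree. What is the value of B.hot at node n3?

true

1. n0.hot = -4  [given at root]
2. n1.depth = 11  [terminal]
3. n2.hot = 10  [a.depth + S₀.hot + 3]
4. n4.hot = 2  [2]
5. n5.hot = -3  [-3]
6. n6.off = false  [terminal]
7. n7.lab = false  [terminal]
8. n8.off = true  [terminal]
9. n5.mk = "yy"  ["yy"]
10. n4.mk = "zv"  ["zv"]
11. n9.live = "uzv"  ["u" ++ S.mk]
12. n9.wid = 27  [len(S.mk) + 25]
13. n10.pre = "xn"  [terminal]
14. n9.tag = 17  [len(A.live) + 14]
15. n9.lim = 17  [A.wid - 10]
16. n3.hot = true  [A.lim > 16]
17. n3.wid = false  [A.lim > 17]
18. n2.mk = "wu"  ["wu"]
19. n0.mk = "uz"  ["uz"]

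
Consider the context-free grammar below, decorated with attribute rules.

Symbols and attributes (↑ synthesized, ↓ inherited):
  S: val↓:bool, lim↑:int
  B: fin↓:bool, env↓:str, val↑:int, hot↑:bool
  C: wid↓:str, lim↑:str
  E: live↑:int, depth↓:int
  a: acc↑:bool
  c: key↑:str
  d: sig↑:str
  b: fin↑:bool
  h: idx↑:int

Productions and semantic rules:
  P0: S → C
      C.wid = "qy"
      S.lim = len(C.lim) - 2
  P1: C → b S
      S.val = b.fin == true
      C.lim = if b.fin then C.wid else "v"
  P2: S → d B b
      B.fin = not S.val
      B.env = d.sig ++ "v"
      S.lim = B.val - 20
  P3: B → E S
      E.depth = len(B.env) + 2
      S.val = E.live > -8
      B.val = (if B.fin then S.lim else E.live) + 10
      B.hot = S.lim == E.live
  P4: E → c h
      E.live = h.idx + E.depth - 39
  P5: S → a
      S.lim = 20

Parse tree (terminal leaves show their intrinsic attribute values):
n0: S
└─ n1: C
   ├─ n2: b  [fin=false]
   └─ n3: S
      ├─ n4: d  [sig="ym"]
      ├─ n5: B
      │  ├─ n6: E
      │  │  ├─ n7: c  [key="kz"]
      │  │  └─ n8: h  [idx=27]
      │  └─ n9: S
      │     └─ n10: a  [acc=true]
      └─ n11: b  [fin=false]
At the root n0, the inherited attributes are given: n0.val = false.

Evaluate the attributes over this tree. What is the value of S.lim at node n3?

1. n0.val = false  [given at root]
2. n1.wid = "qy"  ["qy"]
3. n2.fin = false  [terminal]
4. n3.val = false  [b.fin == true]
5. n4.sig = "ym"  [terminal]
6. n5.fin = true  [not S.val]
7. n5.env = "ymv"  [d.sig ++ "v"]
8. n6.depth = 5  [len(B.env) + 2]
9. n7.key = "kz"  [terminal]
10. n8.idx = 27  [terminal]
11. n6.live = -7  [h.idx + E.depth - 39]
12. n9.val = true  [E.live > -8]
13. n10.acc = true  [terminal]
14. n9.lim = 20  [20]
15. n5.val = 30  [(if B.fin then S.lim else E.live) + 10]
16. n5.hot = false  [S.lim == E.live]
17. n11.fin = false  [terminal]
18. n3.lim = 10  [B.val - 20]
19. n1.lim = "v"  [if b.fin then C.wid else "v"]
20. n0.lim = -1  [len(C.lim) - 2]

10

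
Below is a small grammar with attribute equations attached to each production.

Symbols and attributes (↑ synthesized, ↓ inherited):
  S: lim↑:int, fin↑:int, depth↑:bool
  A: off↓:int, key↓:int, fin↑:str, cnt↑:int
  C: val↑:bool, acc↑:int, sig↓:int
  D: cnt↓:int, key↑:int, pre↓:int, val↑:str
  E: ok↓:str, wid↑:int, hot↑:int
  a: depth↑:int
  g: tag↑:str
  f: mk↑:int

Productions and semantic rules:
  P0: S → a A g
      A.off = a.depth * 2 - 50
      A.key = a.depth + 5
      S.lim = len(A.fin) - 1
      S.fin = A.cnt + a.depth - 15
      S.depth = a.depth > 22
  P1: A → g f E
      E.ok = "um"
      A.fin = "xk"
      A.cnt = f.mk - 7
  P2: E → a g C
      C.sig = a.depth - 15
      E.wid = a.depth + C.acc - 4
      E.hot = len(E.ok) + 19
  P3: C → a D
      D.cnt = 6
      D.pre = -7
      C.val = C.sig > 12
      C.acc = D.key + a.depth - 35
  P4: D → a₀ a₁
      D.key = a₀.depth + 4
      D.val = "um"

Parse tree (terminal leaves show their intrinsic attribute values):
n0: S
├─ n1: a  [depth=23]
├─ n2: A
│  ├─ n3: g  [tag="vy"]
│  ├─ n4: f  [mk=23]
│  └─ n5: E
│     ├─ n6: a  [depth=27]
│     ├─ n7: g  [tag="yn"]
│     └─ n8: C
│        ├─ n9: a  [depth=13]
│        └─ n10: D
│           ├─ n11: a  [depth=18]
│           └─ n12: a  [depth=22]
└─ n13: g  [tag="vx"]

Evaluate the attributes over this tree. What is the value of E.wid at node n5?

1. n1.depth = 23  [terminal]
2. n2.off = -4  [a.depth * 2 - 50]
3. n2.key = 28  [a.depth + 5]
4. n3.tag = "vy"  [terminal]
5. n4.mk = 23  [terminal]
6. n5.ok = "um"  ["um"]
7. n6.depth = 27  [terminal]
8. n7.tag = "yn"  [terminal]
9. n8.sig = 12  [a.depth - 15]
10. n9.depth = 13  [terminal]
11. n10.cnt = 6  [6]
12. n10.pre = -7  [-7]
13. n11.depth = 18  [terminal]
14. n12.depth = 22  [terminal]
15. n10.key = 22  [a₀.depth + 4]
16. n10.val = "um"  ["um"]
17. n8.val = false  [C.sig > 12]
18. n8.acc = 0  [D.key + a.depth - 35]
19. n5.wid = 23  [a.depth + C.acc - 4]
20. n5.hot = 21  [len(E.ok) + 19]
21. n2.fin = "xk"  ["xk"]
22. n2.cnt = 16  [f.mk - 7]
23. n13.tag = "vx"  [terminal]
24. n0.lim = 1  [len(A.fin) - 1]
25. n0.fin = 24  [A.cnt + a.depth - 15]
26. n0.depth = true  [a.depth > 22]

23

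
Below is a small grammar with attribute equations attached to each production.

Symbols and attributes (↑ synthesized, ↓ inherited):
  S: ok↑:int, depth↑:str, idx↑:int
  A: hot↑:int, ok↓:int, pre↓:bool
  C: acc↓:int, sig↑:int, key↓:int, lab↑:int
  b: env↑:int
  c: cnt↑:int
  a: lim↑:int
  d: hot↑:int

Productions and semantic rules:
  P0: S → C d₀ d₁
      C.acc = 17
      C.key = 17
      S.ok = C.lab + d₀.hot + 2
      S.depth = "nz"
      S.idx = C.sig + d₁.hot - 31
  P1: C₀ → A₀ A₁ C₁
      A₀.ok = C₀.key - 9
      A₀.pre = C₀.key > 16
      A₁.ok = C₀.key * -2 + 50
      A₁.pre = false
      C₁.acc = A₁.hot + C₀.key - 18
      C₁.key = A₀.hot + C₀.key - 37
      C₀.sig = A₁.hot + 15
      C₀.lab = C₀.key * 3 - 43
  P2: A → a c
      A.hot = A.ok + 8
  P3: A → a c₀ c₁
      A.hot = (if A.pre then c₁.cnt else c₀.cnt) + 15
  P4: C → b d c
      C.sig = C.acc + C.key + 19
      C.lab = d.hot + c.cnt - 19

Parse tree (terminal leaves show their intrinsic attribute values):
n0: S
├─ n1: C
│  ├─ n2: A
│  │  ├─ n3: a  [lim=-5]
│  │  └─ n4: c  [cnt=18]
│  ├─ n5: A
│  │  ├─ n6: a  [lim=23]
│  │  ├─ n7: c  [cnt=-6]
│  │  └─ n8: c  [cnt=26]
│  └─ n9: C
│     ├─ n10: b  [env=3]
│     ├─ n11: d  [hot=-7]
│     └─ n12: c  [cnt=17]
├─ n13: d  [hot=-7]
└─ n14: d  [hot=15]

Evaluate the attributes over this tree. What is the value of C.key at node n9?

-4

1. n1.acc = 17  [17]
2. n1.key = 17  [17]
3. n2.ok = 8  [C₀.key - 9]
4. n2.pre = true  [C₀.key > 16]
5. n3.lim = -5  [terminal]
6. n4.cnt = 18  [terminal]
7. n2.hot = 16  [A.ok + 8]
8. n5.ok = 16  [C₀.key * -2 + 50]
9. n5.pre = false  [false]
10. n6.lim = 23  [terminal]
11. n7.cnt = -6  [terminal]
12. n8.cnt = 26  [terminal]
13. n5.hot = 9  [(if A.pre then c₁.cnt else c₀.cnt) + 15]
14. n9.acc = 8  [A₁.hot + C₀.key - 18]
15. n9.key = -4  [A₀.hot + C₀.key - 37]
16. n10.env = 3  [terminal]
17. n11.hot = -7  [terminal]
18. n12.cnt = 17  [terminal]
19. n9.sig = 23  [C.acc + C.key + 19]
20. n9.lab = -9  [d.hot + c.cnt - 19]
21. n1.sig = 24  [A₁.hot + 15]
22. n1.lab = 8  [C₀.key * 3 - 43]
23. n13.hot = -7  [terminal]
24. n14.hot = 15  [terminal]
25. n0.ok = 3  [C.lab + d₀.hot + 2]
26. n0.depth = "nz"  ["nz"]
27. n0.idx = 8  [C.sig + d₁.hot - 31]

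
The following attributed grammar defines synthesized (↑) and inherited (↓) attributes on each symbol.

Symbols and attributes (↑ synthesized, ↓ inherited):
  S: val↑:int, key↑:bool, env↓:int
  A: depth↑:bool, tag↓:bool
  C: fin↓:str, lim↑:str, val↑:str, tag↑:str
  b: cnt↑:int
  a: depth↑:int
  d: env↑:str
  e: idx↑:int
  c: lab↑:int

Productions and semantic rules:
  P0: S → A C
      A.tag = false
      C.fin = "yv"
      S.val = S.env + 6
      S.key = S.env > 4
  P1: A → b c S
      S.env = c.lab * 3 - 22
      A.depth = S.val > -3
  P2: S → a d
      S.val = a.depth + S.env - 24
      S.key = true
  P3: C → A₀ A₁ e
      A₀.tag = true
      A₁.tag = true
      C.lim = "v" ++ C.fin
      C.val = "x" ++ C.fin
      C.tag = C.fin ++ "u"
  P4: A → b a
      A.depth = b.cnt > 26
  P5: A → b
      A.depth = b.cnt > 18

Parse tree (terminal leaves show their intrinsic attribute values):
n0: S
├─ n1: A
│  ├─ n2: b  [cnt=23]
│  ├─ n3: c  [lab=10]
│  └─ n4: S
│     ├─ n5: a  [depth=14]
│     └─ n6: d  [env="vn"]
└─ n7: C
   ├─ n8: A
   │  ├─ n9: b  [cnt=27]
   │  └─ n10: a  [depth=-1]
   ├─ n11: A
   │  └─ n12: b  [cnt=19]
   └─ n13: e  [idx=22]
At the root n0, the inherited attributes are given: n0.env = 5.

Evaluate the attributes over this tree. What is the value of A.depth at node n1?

true

1. n0.env = 5  [given at root]
2. n1.tag = false  [false]
3. n2.cnt = 23  [terminal]
4. n3.lab = 10  [terminal]
5. n4.env = 8  [c.lab * 3 - 22]
6. n5.depth = 14  [terminal]
7. n6.env = "vn"  [terminal]
8. n4.val = -2  [a.depth + S.env - 24]
9. n4.key = true  [true]
10. n1.depth = true  [S.val > -3]
11. n7.fin = "yv"  ["yv"]
12. n8.tag = true  [true]
13. n9.cnt = 27  [terminal]
14. n10.depth = -1  [terminal]
15. n8.depth = true  [b.cnt > 26]
16. n11.tag = true  [true]
17. n12.cnt = 19  [terminal]
18. n11.depth = true  [b.cnt > 18]
19. n13.idx = 22  [terminal]
20. n7.lim = "vyv"  ["v" ++ C.fin]
21. n7.val = "xyv"  ["x" ++ C.fin]
22. n7.tag = "yvu"  [C.fin ++ "u"]
23. n0.val = 11  [S.env + 6]
24. n0.key = true  [S.env > 4]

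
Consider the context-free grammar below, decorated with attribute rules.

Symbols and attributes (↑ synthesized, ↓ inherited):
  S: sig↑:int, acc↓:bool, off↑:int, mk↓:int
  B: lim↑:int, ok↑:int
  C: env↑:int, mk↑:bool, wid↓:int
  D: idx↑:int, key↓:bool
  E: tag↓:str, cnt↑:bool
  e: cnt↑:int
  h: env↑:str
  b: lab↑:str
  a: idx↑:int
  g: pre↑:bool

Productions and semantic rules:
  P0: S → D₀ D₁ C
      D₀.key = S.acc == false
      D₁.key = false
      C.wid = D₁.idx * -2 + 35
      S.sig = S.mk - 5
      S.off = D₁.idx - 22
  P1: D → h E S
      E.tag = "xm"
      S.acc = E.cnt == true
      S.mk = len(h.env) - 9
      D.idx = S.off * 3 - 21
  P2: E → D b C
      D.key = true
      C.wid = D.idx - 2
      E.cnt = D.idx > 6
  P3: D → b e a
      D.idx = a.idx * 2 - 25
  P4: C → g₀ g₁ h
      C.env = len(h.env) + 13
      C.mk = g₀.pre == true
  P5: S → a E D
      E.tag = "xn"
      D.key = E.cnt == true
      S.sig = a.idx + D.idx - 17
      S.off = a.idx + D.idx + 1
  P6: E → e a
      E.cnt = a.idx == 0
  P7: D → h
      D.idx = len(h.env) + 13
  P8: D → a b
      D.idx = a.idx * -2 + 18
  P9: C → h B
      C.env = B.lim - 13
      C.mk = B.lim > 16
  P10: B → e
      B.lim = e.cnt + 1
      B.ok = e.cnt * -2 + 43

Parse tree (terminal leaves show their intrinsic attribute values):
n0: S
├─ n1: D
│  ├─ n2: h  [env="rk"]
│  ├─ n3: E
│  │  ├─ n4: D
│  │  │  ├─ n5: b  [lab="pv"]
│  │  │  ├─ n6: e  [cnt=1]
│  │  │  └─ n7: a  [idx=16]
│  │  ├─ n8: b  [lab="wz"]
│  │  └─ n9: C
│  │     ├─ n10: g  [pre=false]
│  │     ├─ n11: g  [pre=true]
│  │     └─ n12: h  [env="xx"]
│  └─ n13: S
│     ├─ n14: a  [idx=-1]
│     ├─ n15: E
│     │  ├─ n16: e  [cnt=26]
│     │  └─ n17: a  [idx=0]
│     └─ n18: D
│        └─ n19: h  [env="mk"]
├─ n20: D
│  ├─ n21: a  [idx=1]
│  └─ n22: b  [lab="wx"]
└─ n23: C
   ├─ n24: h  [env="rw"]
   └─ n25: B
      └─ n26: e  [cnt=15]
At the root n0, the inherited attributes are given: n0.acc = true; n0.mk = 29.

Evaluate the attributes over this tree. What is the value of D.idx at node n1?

1. n0.acc = true  [given at root]
2. n0.mk = 29  [given at root]
3. n1.key = false  [S.acc == false]
4. n2.env = "rk"  [terminal]
5. n3.tag = "xm"  ["xm"]
6. n4.key = true  [true]
7. n5.lab = "pv"  [terminal]
8. n6.cnt = 1  [terminal]
9. n7.idx = 16  [terminal]
10. n4.idx = 7  [a.idx * 2 - 25]
11. n8.lab = "wz"  [terminal]
12. n9.wid = 5  [D.idx - 2]
13. n10.pre = false  [terminal]
14. n11.pre = true  [terminal]
15. n12.env = "xx"  [terminal]
16. n9.env = 15  [len(h.env) + 13]
17. n9.mk = false  [g₀.pre == true]
18. n3.cnt = true  [D.idx > 6]
19. n13.acc = true  [E.cnt == true]
20. n13.mk = -7  [len(h.env) - 9]
21. n14.idx = -1  [terminal]
22. n15.tag = "xn"  ["xn"]
23. n16.cnt = 26  [terminal]
24. n17.idx = 0  [terminal]
25. n15.cnt = true  [a.idx == 0]
26. n18.key = true  [E.cnt == true]
27. n19.env = "mk"  [terminal]
28. n18.idx = 15  [len(h.env) + 13]
29. n13.sig = -3  [a.idx + D.idx - 17]
30. n13.off = 15  [a.idx + D.idx + 1]
31. n1.idx = 24  [S.off * 3 - 21]
32. n20.key = false  [false]
33. n21.idx = 1  [terminal]
34. n22.lab = "wx"  [terminal]
35. n20.idx = 16  [a.idx * -2 + 18]
36. n23.wid = 3  [D₁.idx * -2 + 35]
37. n24.env = "rw"  [terminal]
38. n26.cnt = 15  [terminal]
39. n25.lim = 16  [e.cnt + 1]
40. n25.ok = 13  [e.cnt * -2 + 43]
41. n23.env = 3  [B.lim - 13]
42. n23.mk = false  [B.lim > 16]
43. n0.sig = 24  [S.mk - 5]
44. n0.off = -6  [D₁.idx - 22]

24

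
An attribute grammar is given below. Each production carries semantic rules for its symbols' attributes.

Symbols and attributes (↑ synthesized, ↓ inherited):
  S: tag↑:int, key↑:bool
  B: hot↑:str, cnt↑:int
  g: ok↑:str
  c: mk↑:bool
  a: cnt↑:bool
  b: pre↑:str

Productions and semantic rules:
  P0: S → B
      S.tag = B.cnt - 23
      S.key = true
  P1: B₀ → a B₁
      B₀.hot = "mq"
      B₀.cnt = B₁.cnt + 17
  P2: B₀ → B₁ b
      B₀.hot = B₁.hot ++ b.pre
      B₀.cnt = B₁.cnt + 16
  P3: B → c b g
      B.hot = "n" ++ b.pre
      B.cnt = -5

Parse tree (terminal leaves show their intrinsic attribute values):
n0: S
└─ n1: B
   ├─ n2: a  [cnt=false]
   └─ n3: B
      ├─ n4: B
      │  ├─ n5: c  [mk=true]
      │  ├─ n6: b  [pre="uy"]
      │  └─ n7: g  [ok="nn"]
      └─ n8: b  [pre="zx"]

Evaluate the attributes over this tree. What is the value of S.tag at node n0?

1. n2.cnt = false  [terminal]
2. n5.mk = true  [terminal]
3. n6.pre = "uy"  [terminal]
4. n7.ok = "nn"  [terminal]
5. n4.hot = "nuy"  ["n" ++ b.pre]
6. n4.cnt = -5  [-5]
7. n8.pre = "zx"  [terminal]
8. n3.hot = "nuyzx"  [B₁.hot ++ b.pre]
9. n3.cnt = 11  [B₁.cnt + 16]
10. n1.hot = "mq"  ["mq"]
11. n1.cnt = 28  [B₁.cnt + 17]
12. n0.tag = 5  [B.cnt - 23]
13. n0.key = true  [true]

5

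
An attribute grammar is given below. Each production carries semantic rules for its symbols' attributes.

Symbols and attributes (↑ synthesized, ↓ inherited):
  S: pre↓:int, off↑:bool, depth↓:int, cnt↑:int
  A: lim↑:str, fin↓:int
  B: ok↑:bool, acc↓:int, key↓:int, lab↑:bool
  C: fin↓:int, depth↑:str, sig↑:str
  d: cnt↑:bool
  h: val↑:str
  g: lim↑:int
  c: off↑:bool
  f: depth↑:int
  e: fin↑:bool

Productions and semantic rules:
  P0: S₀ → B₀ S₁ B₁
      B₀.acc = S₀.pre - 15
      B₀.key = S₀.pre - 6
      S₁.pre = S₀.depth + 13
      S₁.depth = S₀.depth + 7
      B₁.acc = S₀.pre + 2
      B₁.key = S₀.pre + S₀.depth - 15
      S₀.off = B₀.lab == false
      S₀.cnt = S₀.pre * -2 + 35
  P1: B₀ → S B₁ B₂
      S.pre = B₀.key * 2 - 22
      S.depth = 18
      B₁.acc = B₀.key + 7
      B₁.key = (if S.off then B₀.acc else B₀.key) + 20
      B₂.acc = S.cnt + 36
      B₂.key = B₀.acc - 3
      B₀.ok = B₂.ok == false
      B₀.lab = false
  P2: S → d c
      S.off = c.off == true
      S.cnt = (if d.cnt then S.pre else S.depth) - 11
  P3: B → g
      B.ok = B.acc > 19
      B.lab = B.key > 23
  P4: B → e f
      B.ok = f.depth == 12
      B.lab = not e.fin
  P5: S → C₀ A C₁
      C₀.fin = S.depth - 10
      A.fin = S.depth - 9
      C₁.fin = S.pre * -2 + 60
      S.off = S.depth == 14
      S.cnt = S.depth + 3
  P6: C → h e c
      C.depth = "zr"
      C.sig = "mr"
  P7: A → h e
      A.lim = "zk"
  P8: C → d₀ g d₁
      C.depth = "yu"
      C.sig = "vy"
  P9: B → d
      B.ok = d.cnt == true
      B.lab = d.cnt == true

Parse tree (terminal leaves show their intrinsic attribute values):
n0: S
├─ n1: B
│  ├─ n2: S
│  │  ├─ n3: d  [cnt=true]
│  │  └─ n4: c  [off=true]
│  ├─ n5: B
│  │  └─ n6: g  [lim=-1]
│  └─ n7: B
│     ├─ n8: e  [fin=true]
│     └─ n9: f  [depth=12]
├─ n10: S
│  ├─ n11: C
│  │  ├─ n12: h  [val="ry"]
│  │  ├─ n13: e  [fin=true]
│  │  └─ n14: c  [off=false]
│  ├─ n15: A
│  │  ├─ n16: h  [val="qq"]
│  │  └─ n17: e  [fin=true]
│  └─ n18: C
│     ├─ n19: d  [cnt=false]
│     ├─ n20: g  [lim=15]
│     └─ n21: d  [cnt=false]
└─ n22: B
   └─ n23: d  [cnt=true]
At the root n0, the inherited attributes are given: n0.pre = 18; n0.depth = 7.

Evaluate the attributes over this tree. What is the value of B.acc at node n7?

1. n0.pre = 18  [given at root]
2. n0.depth = 7  [given at root]
3. n1.acc = 3  [S₀.pre - 15]
4. n1.key = 12  [S₀.pre - 6]
5. n2.pre = 2  [B₀.key * 2 - 22]
6. n2.depth = 18  [18]
7. n3.cnt = true  [terminal]
8. n4.off = true  [terminal]
9. n2.off = true  [c.off == true]
10. n2.cnt = -9  [(if d.cnt then S.pre else S.depth) - 11]
11. n5.acc = 19  [B₀.key + 7]
12. n5.key = 23  [(if S.off then B₀.acc else B₀.key) + 20]
13. n6.lim = -1  [terminal]
14. n5.ok = false  [B.acc > 19]
15. n5.lab = false  [B.key > 23]
16. n7.acc = 27  [S.cnt + 36]
17. n7.key = 0  [B₀.acc - 3]
18. n8.fin = true  [terminal]
19. n9.depth = 12  [terminal]
20. n7.ok = true  [f.depth == 12]
21. n7.lab = false  [not e.fin]
22. n1.ok = false  [B₂.ok == false]
23. n1.lab = false  [false]
24. n10.pre = 20  [S₀.depth + 13]
25. n10.depth = 14  [S₀.depth + 7]
26. n11.fin = 4  [S.depth - 10]
27. n12.val = "ry"  [terminal]
28. n13.fin = true  [terminal]
29. n14.off = false  [terminal]
30. n11.depth = "zr"  ["zr"]
31. n11.sig = "mr"  ["mr"]
32. n15.fin = 5  [S.depth - 9]
33. n16.val = "qq"  [terminal]
34. n17.fin = true  [terminal]
35. n15.lim = "zk"  ["zk"]
36. n18.fin = 20  [S.pre * -2 + 60]
37. n19.cnt = false  [terminal]
38. n20.lim = 15  [terminal]
39. n21.cnt = false  [terminal]
40. n18.depth = "yu"  ["yu"]
41. n18.sig = "vy"  ["vy"]
42. n10.off = true  [S.depth == 14]
43. n10.cnt = 17  [S.depth + 3]
44. n22.acc = 20  [S₀.pre + 2]
45. n22.key = 10  [S₀.pre + S₀.depth - 15]
46. n23.cnt = true  [terminal]
47. n22.ok = true  [d.cnt == true]
48. n22.lab = true  [d.cnt == true]
49. n0.off = true  [B₀.lab == false]
50. n0.cnt = -1  [S₀.pre * -2 + 35]

27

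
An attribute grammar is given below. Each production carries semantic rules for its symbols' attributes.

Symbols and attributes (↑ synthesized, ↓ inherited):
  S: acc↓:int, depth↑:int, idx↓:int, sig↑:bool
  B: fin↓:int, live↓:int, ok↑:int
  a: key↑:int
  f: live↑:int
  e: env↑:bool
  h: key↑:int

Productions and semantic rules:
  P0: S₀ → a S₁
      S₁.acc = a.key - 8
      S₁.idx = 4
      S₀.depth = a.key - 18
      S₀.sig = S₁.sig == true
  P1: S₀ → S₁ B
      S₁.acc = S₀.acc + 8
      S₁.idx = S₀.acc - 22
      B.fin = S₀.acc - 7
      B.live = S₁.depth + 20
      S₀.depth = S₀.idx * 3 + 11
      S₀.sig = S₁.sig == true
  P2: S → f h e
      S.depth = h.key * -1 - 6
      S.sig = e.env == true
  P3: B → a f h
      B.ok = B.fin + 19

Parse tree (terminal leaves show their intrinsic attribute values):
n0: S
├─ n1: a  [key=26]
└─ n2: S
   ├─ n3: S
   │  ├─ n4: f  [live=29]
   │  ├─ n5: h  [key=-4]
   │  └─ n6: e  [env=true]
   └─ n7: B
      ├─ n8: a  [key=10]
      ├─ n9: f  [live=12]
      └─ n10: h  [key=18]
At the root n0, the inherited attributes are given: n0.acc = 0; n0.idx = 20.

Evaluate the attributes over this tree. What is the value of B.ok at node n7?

30

1. n0.acc = 0  [given at root]
2. n0.idx = 20  [given at root]
3. n1.key = 26  [terminal]
4. n2.acc = 18  [a.key - 8]
5. n2.idx = 4  [4]
6. n3.acc = 26  [S₀.acc + 8]
7. n3.idx = -4  [S₀.acc - 22]
8. n4.live = 29  [terminal]
9. n5.key = -4  [terminal]
10. n6.env = true  [terminal]
11. n3.depth = -2  [h.key * -1 - 6]
12. n3.sig = true  [e.env == true]
13. n7.fin = 11  [S₀.acc - 7]
14. n7.live = 18  [S₁.depth + 20]
15. n8.key = 10  [terminal]
16. n9.live = 12  [terminal]
17. n10.key = 18  [terminal]
18. n7.ok = 30  [B.fin + 19]
19. n2.depth = 23  [S₀.idx * 3 + 11]
20. n2.sig = true  [S₁.sig == true]
21. n0.depth = 8  [a.key - 18]
22. n0.sig = true  [S₁.sig == true]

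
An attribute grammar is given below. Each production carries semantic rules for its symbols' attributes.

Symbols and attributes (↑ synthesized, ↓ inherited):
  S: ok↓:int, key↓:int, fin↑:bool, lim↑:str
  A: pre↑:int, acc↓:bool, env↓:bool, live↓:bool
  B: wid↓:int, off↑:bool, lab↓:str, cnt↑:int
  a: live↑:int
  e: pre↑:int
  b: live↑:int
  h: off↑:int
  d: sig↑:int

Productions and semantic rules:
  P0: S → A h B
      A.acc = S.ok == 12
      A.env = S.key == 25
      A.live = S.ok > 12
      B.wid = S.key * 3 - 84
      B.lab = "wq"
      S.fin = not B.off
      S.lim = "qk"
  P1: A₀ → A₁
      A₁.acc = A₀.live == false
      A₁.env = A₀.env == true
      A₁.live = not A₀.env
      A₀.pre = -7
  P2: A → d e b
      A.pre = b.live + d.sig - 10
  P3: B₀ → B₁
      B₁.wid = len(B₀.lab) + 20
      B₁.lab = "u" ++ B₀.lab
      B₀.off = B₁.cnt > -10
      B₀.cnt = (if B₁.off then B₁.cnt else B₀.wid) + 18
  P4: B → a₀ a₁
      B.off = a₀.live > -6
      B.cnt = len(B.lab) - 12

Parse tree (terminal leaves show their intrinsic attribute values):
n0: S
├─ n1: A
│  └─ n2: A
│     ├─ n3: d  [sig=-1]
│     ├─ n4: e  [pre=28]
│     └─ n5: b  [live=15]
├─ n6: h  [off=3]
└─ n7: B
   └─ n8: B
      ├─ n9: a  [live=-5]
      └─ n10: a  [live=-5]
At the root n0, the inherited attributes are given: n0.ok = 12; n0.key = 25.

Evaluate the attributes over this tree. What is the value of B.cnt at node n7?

9

1. n0.ok = 12  [given at root]
2. n0.key = 25  [given at root]
3. n1.acc = true  [S.ok == 12]
4. n1.env = true  [S.key == 25]
5. n1.live = false  [S.ok > 12]
6. n2.acc = true  [A₀.live == false]
7. n2.env = true  [A₀.env == true]
8. n2.live = false  [not A₀.env]
9. n3.sig = -1  [terminal]
10. n4.pre = 28  [terminal]
11. n5.live = 15  [terminal]
12. n2.pre = 4  [b.live + d.sig - 10]
13. n1.pre = -7  [-7]
14. n6.off = 3  [terminal]
15. n7.wid = -9  [S.key * 3 - 84]
16. n7.lab = "wq"  ["wq"]
17. n8.wid = 22  [len(B₀.lab) + 20]
18. n8.lab = "uwq"  ["u" ++ B₀.lab]
19. n9.live = -5  [terminal]
20. n10.live = -5  [terminal]
21. n8.off = true  [a₀.live > -6]
22. n8.cnt = -9  [len(B.lab) - 12]
23. n7.off = true  [B₁.cnt > -10]
24. n7.cnt = 9  [(if B₁.off then B₁.cnt else B₀.wid) + 18]
25. n0.fin = false  [not B.off]
26. n0.lim = "qk"  ["qk"]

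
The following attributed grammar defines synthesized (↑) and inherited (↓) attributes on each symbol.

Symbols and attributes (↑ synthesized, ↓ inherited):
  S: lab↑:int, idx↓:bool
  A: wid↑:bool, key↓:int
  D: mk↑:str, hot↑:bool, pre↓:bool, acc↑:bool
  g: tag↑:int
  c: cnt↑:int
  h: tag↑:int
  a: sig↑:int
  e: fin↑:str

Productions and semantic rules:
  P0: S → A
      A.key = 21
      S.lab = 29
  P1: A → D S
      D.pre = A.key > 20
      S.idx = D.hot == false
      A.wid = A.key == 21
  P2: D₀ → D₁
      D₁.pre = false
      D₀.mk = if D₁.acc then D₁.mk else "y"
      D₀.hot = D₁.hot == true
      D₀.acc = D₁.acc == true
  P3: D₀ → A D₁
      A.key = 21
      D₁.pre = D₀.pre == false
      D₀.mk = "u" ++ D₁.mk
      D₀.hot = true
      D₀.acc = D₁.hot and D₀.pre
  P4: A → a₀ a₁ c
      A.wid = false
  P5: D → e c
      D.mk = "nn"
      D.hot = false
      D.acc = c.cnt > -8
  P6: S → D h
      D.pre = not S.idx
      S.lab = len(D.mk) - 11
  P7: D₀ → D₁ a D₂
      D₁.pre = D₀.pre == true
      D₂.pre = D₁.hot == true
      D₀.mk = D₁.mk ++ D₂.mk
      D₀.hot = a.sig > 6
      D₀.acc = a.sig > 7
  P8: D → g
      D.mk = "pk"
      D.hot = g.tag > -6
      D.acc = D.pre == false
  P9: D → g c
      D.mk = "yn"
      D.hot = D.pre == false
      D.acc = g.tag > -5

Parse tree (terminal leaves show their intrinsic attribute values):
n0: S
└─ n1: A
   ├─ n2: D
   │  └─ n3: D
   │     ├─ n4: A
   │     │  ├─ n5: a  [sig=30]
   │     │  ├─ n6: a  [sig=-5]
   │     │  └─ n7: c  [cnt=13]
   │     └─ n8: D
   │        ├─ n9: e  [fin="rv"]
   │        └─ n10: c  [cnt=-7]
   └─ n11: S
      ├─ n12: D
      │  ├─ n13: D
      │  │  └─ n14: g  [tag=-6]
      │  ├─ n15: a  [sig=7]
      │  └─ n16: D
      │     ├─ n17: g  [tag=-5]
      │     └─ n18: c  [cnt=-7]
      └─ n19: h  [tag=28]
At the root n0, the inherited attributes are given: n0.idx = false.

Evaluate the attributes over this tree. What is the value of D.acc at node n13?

1. n0.idx = false  [given at root]
2. n1.key = 21  [21]
3. n2.pre = true  [A.key > 20]
4. n3.pre = false  [false]
5. n4.key = 21  [21]
6. n5.sig = 30  [terminal]
7. n6.sig = -5  [terminal]
8. n7.cnt = 13  [terminal]
9. n4.wid = false  [false]
10. n8.pre = true  [D₀.pre == false]
11. n9.fin = "rv"  [terminal]
12. n10.cnt = -7  [terminal]
13. n8.mk = "nn"  ["nn"]
14. n8.hot = false  [false]
15. n8.acc = true  [c.cnt > -8]
16. n3.mk = "unn"  ["u" ++ D₁.mk]
17. n3.hot = true  [true]
18. n3.acc = false  [D₁.hot and D₀.pre]
19. n2.mk = "y"  [if D₁.acc then D₁.mk else "y"]
20. n2.hot = true  [D₁.hot == true]
21. n2.acc = false  [D₁.acc == true]
22. n11.idx = false  [D.hot == false]
23. n12.pre = true  [not S.idx]
24. n13.pre = true  [D₀.pre == true]
25. n14.tag = -6  [terminal]
26. n13.mk = "pk"  ["pk"]
27. n13.hot = false  [g.tag > -6]
28. n13.acc = false  [D.pre == false]
29. n15.sig = 7  [terminal]
30. n16.pre = false  [D₁.hot == true]
31. n17.tag = -5  [terminal]
32. n18.cnt = -7  [terminal]
33. n16.mk = "yn"  ["yn"]
34. n16.hot = true  [D.pre == false]
35. n16.acc = false  [g.tag > -5]
36. n12.mk = "pkyn"  [D₁.mk ++ D₂.mk]
37. n12.hot = true  [a.sig > 6]
38. n12.acc = false  [a.sig > 7]
39. n19.tag = 28  [terminal]
40. n11.lab = -7  [len(D.mk) - 11]
41. n1.wid = true  [A.key == 21]
42. n0.lab = 29  [29]

false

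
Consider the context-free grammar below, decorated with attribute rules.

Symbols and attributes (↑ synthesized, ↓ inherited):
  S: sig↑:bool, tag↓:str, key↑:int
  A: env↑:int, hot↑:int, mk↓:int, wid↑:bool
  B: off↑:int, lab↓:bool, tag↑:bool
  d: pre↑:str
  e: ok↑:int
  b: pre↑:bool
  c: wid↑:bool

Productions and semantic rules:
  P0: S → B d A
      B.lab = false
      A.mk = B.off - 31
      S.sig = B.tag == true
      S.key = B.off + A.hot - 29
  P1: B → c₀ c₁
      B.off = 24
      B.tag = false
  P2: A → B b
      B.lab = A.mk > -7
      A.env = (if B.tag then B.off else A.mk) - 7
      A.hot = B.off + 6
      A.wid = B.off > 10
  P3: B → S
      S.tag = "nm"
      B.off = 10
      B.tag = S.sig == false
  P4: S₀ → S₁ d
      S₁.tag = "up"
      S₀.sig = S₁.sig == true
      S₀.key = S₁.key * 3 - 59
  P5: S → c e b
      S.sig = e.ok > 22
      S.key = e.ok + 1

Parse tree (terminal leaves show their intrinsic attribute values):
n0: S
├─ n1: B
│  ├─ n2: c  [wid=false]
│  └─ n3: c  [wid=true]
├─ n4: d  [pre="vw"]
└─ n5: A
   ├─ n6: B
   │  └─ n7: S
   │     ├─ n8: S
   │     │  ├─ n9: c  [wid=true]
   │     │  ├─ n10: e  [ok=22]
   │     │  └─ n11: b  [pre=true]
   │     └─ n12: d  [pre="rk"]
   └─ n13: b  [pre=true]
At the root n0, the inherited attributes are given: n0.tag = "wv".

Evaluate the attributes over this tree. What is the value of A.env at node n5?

1. n0.tag = "wv"  [given at root]
2. n1.lab = false  [false]
3. n2.wid = false  [terminal]
4. n3.wid = true  [terminal]
5. n1.off = 24  [24]
6. n1.tag = false  [false]
7. n4.pre = "vw"  [terminal]
8. n5.mk = -7  [B.off - 31]
9. n6.lab = false  [A.mk > -7]
10. n7.tag = "nm"  ["nm"]
11. n8.tag = "up"  ["up"]
12. n9.wid = true  [terminal]
13. n10.ok = 22  [terminal]
14. n11.pre = true  [terminal]
15. n8.sig = false  [e.ok > 22]
16. n8.key = 23  [e.ok + 1]
17. n12.pre = "rk"  [terminal]
18. n7.sig = false  [S₁.sig == true]
19. n7.key = 10  [S₁.key * 3 - 59]
20. n6.off = 10  [10]
21. n6.tag = true  [S.sig == false]
22. n13.pre = true  [terminal]
23. n5.env = 3  [(if B.tag then B.off else A.mk) - 7]
24. n5.hot = 16  [B.off + 6]
25. n5.wid = false  [B.off > 10]
26. n0.sig = false  [B.tag == true]
27. n0.key = 11  [B.off + A.hot - 29]

3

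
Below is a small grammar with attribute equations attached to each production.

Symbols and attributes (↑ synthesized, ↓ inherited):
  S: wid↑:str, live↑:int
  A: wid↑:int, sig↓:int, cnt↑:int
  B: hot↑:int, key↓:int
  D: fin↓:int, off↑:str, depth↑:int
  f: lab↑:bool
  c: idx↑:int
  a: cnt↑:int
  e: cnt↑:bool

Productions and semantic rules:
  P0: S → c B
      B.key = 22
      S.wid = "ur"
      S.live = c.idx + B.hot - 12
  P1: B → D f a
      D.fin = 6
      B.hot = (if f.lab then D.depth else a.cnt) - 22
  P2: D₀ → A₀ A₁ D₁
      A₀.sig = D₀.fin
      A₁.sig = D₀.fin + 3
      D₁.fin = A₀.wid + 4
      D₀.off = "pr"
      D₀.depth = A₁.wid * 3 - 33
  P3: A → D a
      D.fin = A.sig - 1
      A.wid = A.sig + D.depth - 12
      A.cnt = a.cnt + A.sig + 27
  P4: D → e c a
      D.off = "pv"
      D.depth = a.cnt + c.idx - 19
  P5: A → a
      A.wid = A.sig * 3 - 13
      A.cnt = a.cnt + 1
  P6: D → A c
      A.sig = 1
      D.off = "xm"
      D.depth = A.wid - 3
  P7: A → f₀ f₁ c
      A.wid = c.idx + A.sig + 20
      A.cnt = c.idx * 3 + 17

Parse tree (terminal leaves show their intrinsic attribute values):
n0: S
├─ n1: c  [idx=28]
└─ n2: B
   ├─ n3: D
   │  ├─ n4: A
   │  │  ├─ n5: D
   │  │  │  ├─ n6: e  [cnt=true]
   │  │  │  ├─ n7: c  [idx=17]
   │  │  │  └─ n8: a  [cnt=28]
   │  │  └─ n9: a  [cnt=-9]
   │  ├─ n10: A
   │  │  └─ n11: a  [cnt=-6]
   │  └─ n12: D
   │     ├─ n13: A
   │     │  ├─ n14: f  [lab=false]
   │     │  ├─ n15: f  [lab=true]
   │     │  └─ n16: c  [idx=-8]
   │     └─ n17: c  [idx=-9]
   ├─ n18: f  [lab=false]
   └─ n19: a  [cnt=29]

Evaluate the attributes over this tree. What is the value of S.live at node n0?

1. n1.idx = 28  [terminal]
2. n2.key = 22  [22]
3. n3.fin = 6  [6]
4. n4.sig = 6  [D₀.fin]
5. n5.fin = 5  [A.sig - 1]
6. n6.cnt = true  [terminal]
7. n7.idx = 17  [terminal]
8. n8.cnt = 28  [terminal]
9. n5.off = "pv"  ["pv"]
10. n5.depth = 26  [a.cnt + c.idx - 19]
11. n9.cnt = -9  [terminal]
12. n4.wid = 20  [A.sig + D.depth - 12]
13. n4.cnt = 24  [a.cnt + A.sig + 27]
14. n10.sig = 9  [D₀.fin + 3]
15. n11.cnt = -6  [terminal]
16. n10.wid = 14  [A.sig * 3 - 13]
17. n10.cnt = -5  [a.cnt + 1]
18. n12.fin = 24  [A₀.wid + 4]
19. n13.sig = 1  [1]
20. n14.lab = false  [terminal]
21. n15.lab = true  [terminal]
22. n16.idx = -8  [terminal]
23. n13.wid = 13  [c.idx + A.sig + 20]
24. n13.cnt = -7  [c.idx * 3 + 17]
25. n17.idx = -9  [terminal]
26. n12.off = "xm"  ["xm"]
27. n12.depth = 10  [A.wid - 3]
28. n3.off = "pr"  ["pr"]
29. n3.depth = 9  [A₁.wid * 3 - 33]
30. n18.lab = false  [terminal]
31. n19.cnt = 29  [terminal]
32. n2.hot = 7  [(if f.lab then D.depth else a.cnt) - 22]
33. n0.wid = "ur"  ["ur"]
34. n0.live = 23  [c.idx + B.hot - 12]

23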